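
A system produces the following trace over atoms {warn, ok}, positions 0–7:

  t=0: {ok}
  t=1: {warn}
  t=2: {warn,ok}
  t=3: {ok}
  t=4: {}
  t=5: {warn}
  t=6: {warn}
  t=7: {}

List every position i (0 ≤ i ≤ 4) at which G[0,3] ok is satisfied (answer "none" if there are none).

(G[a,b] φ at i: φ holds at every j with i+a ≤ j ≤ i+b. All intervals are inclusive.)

Evaluate at each i in [0,4]:
  i=0: ✗ (fails at j=1)
  i=1: ✗ (fails at j=1)
  i=2: ✗ (fails at j=4)
  i=3: ✗ (fails at j=4)
  i=4: ✗ (fails at j=4)

none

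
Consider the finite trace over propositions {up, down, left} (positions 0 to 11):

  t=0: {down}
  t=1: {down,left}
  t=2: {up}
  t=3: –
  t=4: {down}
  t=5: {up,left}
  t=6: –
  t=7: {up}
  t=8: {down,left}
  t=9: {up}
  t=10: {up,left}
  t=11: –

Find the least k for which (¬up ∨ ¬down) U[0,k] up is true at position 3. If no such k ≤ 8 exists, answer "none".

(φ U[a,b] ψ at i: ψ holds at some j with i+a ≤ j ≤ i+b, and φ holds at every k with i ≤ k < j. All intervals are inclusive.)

2

Need earliest j ≥ 3 with up, and (¬up ∨ ¬down) at every k in [3,j-1].
  j=3: rhs fails.
  j=4: rhs fails.
  j=5: rhs holds; lhs holds on [3,4]. k = 2.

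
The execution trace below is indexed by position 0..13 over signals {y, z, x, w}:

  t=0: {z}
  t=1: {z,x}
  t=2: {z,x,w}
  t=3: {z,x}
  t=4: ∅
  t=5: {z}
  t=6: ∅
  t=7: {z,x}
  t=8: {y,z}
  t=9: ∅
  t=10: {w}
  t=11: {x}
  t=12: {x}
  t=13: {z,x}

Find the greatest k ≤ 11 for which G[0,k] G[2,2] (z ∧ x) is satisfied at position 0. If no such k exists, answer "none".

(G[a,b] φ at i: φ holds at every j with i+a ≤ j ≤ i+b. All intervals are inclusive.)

G[2,2] (z ∧ x) must hold from j=0 onward; find where it first fails.
  j=0: holds
  j=1: holds
  j=2: fails
Holds on [0,1], so largest k = 1.

1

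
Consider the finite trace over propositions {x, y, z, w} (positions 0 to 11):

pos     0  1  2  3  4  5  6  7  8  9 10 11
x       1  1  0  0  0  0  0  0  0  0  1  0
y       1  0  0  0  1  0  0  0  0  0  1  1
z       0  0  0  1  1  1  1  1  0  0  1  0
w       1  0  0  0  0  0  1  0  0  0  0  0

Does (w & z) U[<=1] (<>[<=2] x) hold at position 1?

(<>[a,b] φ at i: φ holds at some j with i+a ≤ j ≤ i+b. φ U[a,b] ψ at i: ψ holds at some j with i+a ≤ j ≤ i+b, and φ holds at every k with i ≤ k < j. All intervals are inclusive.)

Yes

Need some j in [1,2] with <>[<=2] x, and (w & z) at every k in [1,j-1].
  j=1: <>[<=2] x holds; no prefix to check → satisfied.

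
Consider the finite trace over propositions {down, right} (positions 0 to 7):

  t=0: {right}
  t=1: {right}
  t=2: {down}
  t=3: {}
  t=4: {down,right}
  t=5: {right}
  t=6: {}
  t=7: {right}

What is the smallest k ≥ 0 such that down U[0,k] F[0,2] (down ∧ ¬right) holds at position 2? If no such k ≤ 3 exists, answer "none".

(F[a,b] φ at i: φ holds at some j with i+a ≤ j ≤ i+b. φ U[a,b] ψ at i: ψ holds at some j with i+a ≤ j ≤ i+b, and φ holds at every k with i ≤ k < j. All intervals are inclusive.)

Need earliest j ≥ 2 with F[0,2] (down ∧ ¬right), and down at every k in [2,j-1].
  j=2: rhs holds (empty prefix). k = 0.

0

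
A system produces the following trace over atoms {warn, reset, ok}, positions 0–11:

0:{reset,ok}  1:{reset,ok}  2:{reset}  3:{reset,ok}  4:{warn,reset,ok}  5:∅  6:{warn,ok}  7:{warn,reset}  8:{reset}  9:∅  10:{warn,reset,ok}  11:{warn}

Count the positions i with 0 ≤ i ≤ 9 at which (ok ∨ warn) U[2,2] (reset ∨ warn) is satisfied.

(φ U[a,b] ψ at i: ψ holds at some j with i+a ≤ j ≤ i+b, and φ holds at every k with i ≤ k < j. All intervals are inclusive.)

2

Evaluate at each i in [0,9]:
  i=0: ✓ (rhs at j=2; lhs holds on [0,1])
  i=1: ✗ (lhs fails at k=2 before rhs at j=3)
  i=2: ✗ (lhs fails at k=2 before rhs at j=4)
  i=3: ✗ (no rhs in [5,5])
  i=4: ✗ (lhs fails at k=5 before rhs at j=6)
  i=5: ✗ (lhs fails at k=5 before rhs at j=7)
  i=6: ✓ (rhs at j=8; lhs holds on [6,7])
  i=7: ✗ (no rhs in [9,9])
  i=8: ✗ (lhs fails at k=8 before rhs at j=10)
  i=9: ✗ (lhs fails at k=9 before rhs at j=11)
Positions where it holds: {0, 6} → 2.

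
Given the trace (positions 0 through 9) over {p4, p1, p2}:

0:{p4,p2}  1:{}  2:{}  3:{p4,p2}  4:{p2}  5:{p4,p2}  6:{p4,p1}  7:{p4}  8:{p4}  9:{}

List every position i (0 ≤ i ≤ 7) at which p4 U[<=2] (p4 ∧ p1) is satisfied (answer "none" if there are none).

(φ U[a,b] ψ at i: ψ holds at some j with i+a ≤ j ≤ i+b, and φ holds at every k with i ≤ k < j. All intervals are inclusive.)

5, 6

Evaluate at each i in [0,7]:
  i=0: ✗ (no rhs in [0,2])
  i=1: ✗ (no rhs in [1,3])
  i=2: ✗ (no rhs in [2,4])
  i=3: ✗ (no rhs in [3,5])
  i=4: ✗ (lhs fails at k=4 before rhs at j=6)
  i=5: ✓ (rhs at j=6; lhs holds on [5,5])
  i=6: ✓ (rhs at j=6)
  i=7: ✗ (no rhs in [7,9])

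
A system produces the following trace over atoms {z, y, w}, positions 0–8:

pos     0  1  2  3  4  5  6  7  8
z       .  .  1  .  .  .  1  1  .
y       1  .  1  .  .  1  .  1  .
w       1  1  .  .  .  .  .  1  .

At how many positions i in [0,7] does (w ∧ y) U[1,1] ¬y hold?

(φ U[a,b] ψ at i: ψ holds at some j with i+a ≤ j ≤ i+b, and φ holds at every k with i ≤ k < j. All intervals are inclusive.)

2

Evaluate at each i in [0,7]:
  i=0: ✓ (rhs at j=1; lhs holds on [0,0])
  i=1: ✗ (no rhs in [2,2])
  i=2: ✗ (lhs fails at k=2 before rhs at j=3)
  i=3: ✗ (lhs fails at k=3 before rhs at j=4)
  i=4: ✗ (no rhs in [5,5])
  i=5: ✗ (lhs fails at k=5 before rhs at j=6)
  i=6: ✗ (no rhs in [7,7])
  i=7: ✓ (rhs at j=8; lhs holds on [7,7])
Positions where it holds: {0, 7} → 2.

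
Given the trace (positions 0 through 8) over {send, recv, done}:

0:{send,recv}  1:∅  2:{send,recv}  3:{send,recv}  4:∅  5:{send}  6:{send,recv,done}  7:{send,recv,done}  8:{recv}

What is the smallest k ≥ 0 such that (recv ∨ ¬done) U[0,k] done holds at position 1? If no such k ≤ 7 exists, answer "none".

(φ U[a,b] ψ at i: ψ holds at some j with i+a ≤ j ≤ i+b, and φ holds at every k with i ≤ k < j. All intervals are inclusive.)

5

Need earliest j ≥ 1 with done, and (recv ∨ ¬done) at every k in [1,j-1].
  j=1: rhs fails.
  j=2: rhs fails.
  j=3: rhs fails.
  j=4: rhs fails.
  j=5: rhs fails.
  j=6: rhs holds; lhs holds on [1,5]. k = 5.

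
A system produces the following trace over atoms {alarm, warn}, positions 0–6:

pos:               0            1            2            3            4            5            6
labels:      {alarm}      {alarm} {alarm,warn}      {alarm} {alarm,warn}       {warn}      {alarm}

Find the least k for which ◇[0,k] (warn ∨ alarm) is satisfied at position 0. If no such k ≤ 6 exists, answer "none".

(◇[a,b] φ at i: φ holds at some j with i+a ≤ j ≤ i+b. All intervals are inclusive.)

0

Scan j = 0,1,… for (warn ∨ alarm):
  j=0: holds
First hit at j=0, so smallest k = 0-0 = 0.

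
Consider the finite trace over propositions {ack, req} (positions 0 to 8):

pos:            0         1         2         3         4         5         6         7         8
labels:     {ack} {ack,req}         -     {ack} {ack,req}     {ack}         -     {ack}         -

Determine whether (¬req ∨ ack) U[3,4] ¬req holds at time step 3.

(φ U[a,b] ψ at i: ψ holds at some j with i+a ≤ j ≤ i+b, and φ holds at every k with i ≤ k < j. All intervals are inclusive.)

True

Need some j in [6,7] with ¬req, and (¬req ∨ ack) at every k in [3,j-1].
  j=6: ¬req holds; (¬req ∨ ack) holds at every k in [3,5] → satisfied.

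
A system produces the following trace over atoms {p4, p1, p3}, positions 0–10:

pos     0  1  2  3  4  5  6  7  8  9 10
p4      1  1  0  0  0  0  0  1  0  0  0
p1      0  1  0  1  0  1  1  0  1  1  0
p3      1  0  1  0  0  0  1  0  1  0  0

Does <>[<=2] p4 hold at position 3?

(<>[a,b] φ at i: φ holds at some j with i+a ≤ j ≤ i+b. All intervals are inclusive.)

Check p4 at each j in [3,5]:
  j=3: false
  j=4: false
  j=5: false
No position in the window satisfies it → formula fails.

False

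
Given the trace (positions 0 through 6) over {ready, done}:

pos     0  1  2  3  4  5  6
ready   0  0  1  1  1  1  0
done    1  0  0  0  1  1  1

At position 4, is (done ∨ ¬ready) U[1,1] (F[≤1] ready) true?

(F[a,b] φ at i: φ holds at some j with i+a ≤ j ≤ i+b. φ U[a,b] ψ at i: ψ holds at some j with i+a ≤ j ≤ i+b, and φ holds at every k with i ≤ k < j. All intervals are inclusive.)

Yes

Need some j in [5,5] with F[≤1] ready, and (done ∨ ¬ready) at every k in [4,j-1].
  j=5: F[≤1] ready holds; (done ∨ ¬ready) holds at every k in [4,4] → satisfied.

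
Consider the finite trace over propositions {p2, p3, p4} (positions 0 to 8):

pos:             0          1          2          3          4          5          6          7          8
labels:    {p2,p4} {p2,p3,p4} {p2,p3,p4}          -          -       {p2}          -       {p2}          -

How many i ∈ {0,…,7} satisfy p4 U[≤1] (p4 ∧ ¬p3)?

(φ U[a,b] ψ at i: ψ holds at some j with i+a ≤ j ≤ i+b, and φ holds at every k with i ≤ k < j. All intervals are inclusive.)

Evaluate at each i in [0,7]:
  i=0: ✓ (rhs at j=0)
  i=1: ✗ (no rhs in [1,2])
  i=2: ✗ (no rhs in [2,3])
  i=3: ✗ (no rhs in [3,4])
  i=4: ✗ (no rhs in [4,5])
  i=5: ✗ (no rhs in [5,6])
  i=6: ✗ (no rhs in [6,7])
  i=7: ✗ (no rhs in [7,8])
Positions where it holds: {0} → 1.

1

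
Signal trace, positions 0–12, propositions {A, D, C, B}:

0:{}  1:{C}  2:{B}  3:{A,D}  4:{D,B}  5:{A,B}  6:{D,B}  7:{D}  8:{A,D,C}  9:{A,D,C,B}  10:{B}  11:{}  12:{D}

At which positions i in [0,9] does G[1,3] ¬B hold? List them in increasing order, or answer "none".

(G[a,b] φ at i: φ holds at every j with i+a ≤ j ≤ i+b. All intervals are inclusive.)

none

Evaluate at each i in [0,9]:
  i=0: ✗ (fails at j=2)
  i=1: ✗ (fails at j=2)
  i=2: ✗ (fails at j=4)
  i=3: ✗ (fails at j=4)
  i=4: ✗ (fails at j=5)
  i=5: ✗ (fails at j=6)
  i=6: ✗ (fails at j=9)
  i=7: ✗ (fails at j=9)
  i=8: ✗ (fails at j=9)
  i=9: ✗ (fails at j=10)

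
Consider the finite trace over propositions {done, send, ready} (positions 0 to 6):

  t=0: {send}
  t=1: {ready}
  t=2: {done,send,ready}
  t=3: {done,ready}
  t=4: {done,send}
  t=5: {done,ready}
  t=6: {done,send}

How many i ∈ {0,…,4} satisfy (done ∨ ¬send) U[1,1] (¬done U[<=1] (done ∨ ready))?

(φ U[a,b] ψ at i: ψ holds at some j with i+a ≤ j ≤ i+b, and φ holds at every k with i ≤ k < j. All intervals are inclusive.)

Evaluate at each i in [0,4]:
  i=0: ✗ (lhs fails at k=0 before rhs at j=1)
  i=1: ✓ (rhs at j=2; lhs holds on [1,1])
  i=2: ✓ (rhs at j=3; lhs holds on [2,2])
  i=3: ✓ (rhs at j=4; lhs holds on [3,3])
  i=4: ✓ (rhs at j=5; lhs holds on [4,4])
Positions where it holds: {1, 2, 3, 4} → 4.

4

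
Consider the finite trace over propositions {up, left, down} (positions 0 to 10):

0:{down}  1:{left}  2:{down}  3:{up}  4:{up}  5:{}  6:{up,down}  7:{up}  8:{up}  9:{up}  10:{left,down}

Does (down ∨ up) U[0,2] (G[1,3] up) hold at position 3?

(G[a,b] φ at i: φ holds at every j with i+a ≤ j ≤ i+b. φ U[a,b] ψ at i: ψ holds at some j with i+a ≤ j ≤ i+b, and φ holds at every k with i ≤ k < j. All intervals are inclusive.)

Yes

Need some j in [3,5] with G[1,3] up, and (down ∨ up) at every k in [3,j-1].
  j=3: G[1,3] up — fails at 5.
  j=4: G[1,3] up — fails at 5.
  j=5: G[1,3] up holds; (down ∨ up) holds at every k in [3,4] → satisfied.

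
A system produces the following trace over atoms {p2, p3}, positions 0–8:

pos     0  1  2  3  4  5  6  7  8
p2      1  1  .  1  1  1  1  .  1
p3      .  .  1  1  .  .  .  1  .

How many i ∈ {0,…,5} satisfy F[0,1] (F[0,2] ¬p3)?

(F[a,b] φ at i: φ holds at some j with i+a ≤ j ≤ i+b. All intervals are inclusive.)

6

Evaluate at each i in [0,5]:
  i=0: ✓ (witness j=0)
  i=1: ✓ (witness j=1)
  i=2: ✓ (witness j=2)
  i=3: ✓ (witness j=3)
  i=4: ✓ (witness j=4)
  i=5: ✓ (witness j=5)
Positions where it holds: {0, 1, 2, 3, 4, 5} → 6.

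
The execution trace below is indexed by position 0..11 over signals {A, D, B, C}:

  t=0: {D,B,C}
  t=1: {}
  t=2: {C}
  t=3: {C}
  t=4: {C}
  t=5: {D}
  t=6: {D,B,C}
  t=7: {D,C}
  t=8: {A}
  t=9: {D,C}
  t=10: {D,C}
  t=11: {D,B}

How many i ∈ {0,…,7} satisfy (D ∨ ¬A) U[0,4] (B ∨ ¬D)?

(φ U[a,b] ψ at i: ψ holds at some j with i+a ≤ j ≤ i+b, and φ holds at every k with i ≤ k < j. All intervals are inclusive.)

Evaluate at each i in [0,7]:
  i=0: ✓ (rhs at j=0)
  i=1: ✓ (rhs at j=1)
  i=2: ✓ (rhs at j=2)
  i=3: ✓ (rhs at j=3)
  i=4: ✓ (rhs at j=4)
  i=5: ✓ (rhs at j=6; lhs holds on [5,5])
  i=6: ✓ (rhs at j=6)
  i=7: ✓ (rhs at j=8; lhs holds on [7,7])
Positions where it holds: {0, 1, 2, 3, 4, 5, 6, 7} → 8.

8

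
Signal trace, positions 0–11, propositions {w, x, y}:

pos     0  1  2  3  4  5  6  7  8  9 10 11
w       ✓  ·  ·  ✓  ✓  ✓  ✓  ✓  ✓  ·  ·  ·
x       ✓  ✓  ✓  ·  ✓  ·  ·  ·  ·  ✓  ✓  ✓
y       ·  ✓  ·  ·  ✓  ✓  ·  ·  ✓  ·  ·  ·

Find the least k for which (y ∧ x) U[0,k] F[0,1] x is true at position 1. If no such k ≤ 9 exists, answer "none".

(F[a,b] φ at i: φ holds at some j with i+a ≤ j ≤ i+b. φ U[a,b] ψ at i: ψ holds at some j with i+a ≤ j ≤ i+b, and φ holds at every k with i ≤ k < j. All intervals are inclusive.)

0

Need earliest j ≥ 1 with F[0,1] x, and (y ∧ x) at every k in [1,j-1].
  j=1: rhs holds (empty prefix). k = 0.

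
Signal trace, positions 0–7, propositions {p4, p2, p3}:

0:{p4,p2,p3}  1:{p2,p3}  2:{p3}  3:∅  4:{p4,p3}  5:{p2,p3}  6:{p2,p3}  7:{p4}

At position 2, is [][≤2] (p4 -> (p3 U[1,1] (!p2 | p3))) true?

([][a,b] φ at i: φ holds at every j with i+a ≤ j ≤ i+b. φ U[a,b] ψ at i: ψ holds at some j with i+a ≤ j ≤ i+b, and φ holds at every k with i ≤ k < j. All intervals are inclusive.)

Check (p4 -> (p3 U[1,1] (!p2 | p3))) at every j in [2,4]:
  j=2: antecedent false → ✓
  j=3: antecedent false → ✓
  j=4: antecedent true; consequent holds → ✓
All positions satisfy it → formula holds.

Yes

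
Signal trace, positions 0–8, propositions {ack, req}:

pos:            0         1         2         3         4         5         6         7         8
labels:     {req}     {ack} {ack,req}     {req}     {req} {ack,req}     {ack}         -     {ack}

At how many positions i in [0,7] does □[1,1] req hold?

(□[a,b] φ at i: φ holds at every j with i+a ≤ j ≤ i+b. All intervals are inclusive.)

Evaluate at each i in [0,7]:
  i=0: ✗ (fails at j=1)
  i=1: ✓ (all of [2,2])
  i=2: ✓ (all of [3,3])
  i=3: ✓ (all of [4,4])
  i=4: ✓ (all of [5,5])
  i=5: ✗ (fails at j=6)
  i=6: ✗ (fails at j=7)
  i=7: ✗ (fails at j=8)
Positions where it holds: {1, 2, 3, 4} → 4.

4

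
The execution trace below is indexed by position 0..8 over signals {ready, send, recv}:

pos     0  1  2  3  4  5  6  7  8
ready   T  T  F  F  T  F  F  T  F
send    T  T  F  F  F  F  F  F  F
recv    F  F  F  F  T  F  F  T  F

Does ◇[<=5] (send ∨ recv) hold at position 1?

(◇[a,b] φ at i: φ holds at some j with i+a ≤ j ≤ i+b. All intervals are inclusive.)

Check (send ∨ recv) at each j in [1,6]:
  j=1: true
  j=2: false
  j=3: false
  j=4: true
  j=5: false
  j=6: false
Found at j=1 → formula holds.

Holds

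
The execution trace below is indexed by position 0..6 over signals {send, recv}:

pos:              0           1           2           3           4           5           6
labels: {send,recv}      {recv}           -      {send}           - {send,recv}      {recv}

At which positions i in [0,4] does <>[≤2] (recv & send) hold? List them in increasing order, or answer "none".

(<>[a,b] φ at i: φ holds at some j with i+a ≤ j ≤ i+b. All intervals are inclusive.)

Evaluate at each i in [0,4]:
  i=0: ✓ (witness j=0)
  i=1: ✗ (none in [1,3])
  i=2: ✗ (none in [2,4])
  i=3: ✓ (witness j=5)
  i=4: ✓ (witness j=5)

0, 3, 4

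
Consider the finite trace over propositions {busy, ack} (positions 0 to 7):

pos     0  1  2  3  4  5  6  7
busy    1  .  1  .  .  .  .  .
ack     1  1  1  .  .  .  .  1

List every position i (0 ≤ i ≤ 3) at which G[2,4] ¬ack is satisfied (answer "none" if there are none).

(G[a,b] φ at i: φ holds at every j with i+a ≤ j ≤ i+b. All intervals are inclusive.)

Evaluate at each i in [0,3]:
  i=0: ✗ (fails at j=2)
  i=1: ✓ (all of [3,5])
  i=2: ✓ (all of [4,6])
  i=3: ✗ (fails at j=7)

1, 2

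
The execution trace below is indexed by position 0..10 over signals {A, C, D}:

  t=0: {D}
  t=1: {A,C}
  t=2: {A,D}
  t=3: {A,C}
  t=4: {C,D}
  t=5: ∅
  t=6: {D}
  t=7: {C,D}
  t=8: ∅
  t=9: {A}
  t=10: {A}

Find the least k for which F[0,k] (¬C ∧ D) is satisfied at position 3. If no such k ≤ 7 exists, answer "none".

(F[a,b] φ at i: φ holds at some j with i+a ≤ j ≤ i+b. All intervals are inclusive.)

3

Scan j = 3,4,… for (¬C ∧ D):
  j=3: fails
  j=4: fails
  j=5: fails
  j=6: holds
First hit at j=6, so smallest k = 6-3 = 3.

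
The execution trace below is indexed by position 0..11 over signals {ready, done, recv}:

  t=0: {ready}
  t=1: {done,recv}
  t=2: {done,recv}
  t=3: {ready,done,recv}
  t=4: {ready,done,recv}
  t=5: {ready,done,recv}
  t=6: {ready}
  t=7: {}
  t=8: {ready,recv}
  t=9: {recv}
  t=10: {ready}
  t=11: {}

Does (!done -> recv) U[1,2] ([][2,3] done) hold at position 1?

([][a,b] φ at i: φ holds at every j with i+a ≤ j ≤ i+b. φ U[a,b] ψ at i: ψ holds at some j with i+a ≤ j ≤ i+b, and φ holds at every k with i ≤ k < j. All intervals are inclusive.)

Need some j in [2,3] with [][2,3] done, and (!done -> recv) at every k in [1,j-1].
  j=2: [][2,3] done holds; (!done -> recv) holds at every k in [1,1] → satisfied.

Yes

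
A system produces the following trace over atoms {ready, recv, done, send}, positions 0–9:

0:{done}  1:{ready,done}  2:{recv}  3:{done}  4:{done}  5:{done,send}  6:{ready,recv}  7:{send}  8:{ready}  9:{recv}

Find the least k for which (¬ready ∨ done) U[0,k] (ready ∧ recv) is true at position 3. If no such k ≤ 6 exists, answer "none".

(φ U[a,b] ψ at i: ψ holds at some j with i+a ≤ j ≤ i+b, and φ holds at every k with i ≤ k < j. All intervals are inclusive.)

Need earliest j ≥ 3 with (ready ∧ recv), and (¬ready ∨ done) at every k in [3,j-1].
  j=3: rhs fails.
  j=4: rhs fails.
  j=5: rhs fails.
  j=6: rhs holds; lhs holds on [3,5]. k = 3.

3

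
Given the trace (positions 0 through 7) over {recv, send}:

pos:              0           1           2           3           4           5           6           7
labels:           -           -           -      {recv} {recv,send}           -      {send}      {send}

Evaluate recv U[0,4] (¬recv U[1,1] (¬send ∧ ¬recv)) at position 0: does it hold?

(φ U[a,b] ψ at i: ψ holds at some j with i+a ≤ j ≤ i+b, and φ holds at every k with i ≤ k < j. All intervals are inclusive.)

Yes

Need some j in [0,4] with (¬recv U[1,1] (¬send ∧ ¬recv)), and recv at every k in [0,j-1].
  j=0: (¬recv U[1,1] (¬send ∧ ¬recv)) holds; no prefix to check → satisfied.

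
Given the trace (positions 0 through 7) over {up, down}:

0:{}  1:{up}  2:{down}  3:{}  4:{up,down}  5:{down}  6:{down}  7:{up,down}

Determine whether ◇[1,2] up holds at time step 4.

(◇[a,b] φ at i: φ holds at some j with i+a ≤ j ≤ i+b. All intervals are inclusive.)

False

Check up at each j in [5,6]:
  j=5: false
  j=6: false
No position in the window satisfies it → formula fails.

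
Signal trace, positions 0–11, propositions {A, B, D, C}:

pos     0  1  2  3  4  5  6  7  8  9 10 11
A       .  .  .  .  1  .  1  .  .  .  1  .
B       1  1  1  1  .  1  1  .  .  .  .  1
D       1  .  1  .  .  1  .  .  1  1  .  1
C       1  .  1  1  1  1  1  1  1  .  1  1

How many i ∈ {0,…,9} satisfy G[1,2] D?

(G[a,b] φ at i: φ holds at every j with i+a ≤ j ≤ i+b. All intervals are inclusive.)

Evaluate at each i in [0,9]:
  i=0: ✗ (fails at j=1)
  i=1: ✗ (fails at j=3)
  i=2: ✗ (fails at j=3)
  i=3: ✗ (fails at j=4)
  i=4: ✗ (fails at j=6)
  i=5: ✗ (fails at j=6)
  i=6: ✗ (fails at j=7)
  i=7: ✓ (all of [8,9])
  i=8: ✗ (fails at j=10)
  i=9: ✗ (fails at j=10)
Positions where it holds: {7} → 1.

1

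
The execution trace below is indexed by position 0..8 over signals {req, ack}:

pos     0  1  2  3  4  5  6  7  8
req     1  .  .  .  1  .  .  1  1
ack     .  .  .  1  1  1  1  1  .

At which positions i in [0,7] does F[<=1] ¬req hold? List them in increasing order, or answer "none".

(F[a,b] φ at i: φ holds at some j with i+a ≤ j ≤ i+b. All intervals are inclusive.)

0, 1, 2, 3, 4, 5, 6

Evaluate at each i in [0,7]:
  i=0: ✓ (witness j=1)
  i=1: ✓ (witness j=1)
  i=2: ✓ (witness j=2)
  i=3: ✓ (witness j=3)
  i=4: ✓ (witness j=5)
  i=5: ✓ (witness j=5)
  i=6: ✓ (witness j=6)
  i=7: ✗ (none in [7,8])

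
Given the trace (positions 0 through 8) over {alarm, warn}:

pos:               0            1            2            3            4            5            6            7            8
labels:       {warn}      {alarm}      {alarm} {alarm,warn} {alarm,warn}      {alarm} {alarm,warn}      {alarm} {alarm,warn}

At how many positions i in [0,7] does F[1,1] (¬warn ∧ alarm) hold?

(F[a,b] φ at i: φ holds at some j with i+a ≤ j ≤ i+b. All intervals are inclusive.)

4

Evaluate at each i in [0,7]:
  i=0: ✓ (witness j=1)
  i=1: ✓ (witness j=2)
  i=2: ✗ (none in [3,3])
  i=3: ✗ (none in [4,4])
  i=4: ✓ (witness j=5)
  i=5: ✗ (none in [6,6])
  i=6: ✓ (witness j=7)
  i=7: ✗ (none in [8,8])
Positions where it holds: {0, 1, 4, 6} → 4.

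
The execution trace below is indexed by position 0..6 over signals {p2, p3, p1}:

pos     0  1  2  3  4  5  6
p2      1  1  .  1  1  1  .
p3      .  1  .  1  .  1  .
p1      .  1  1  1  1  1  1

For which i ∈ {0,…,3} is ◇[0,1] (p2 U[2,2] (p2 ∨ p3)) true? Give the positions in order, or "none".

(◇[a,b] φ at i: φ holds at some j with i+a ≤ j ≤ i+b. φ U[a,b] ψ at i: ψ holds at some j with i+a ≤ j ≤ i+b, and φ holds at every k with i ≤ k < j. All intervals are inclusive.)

2, 3

Evaluate at each i in [0,3]:
  i=0: ✗ (none in [0,1])
  i=1: ✗ (none in [1,2])
  i=2: ✓ (witness j=3)
  i=3: ✓ (witness j=3)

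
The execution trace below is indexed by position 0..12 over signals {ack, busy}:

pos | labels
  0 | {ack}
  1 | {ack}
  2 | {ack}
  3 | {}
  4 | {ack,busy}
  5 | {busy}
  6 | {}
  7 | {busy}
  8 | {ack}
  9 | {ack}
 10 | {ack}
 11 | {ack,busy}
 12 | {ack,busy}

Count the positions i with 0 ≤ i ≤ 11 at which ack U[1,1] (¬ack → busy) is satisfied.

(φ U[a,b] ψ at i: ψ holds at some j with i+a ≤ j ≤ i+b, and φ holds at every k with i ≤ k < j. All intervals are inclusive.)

7

Evaluate at each i in [0,11]:
  i=0: ✓ (rhs at j=1; lhs holds on [0,0])
  i=1: ✓ (rhs at j=2; lhs holds on [1,1])
  i=2: ✗ (no rhs in [3,3])
  i=3: ✗ (lhs fails at k=3 before rhs at j=4)
  i=4: ✓ (rhs at j=5; lhs holds on [4,4])
  i=5: ✗ (no rhs in [6,6])
  i=6: ✗ (lhs fails at k=6 before rhs at j=7)
  i=7: ✗ (lhs fails at k=7 before rhs at j=8)
  i=8: ✓ (rhs at j=9; lhs holds on [8,8])
  i=9: ✓ (rhs at j=10; lhs holds on [9,9])
  i=10: ✓ (rhs at j=11; lhs holds on [10,10])
  i=11: ✓ (rhs at j=12; lhs holds on [11,11])
Positions where it holds: {0, 1, 4, 8, 9, 10, 11} → 7.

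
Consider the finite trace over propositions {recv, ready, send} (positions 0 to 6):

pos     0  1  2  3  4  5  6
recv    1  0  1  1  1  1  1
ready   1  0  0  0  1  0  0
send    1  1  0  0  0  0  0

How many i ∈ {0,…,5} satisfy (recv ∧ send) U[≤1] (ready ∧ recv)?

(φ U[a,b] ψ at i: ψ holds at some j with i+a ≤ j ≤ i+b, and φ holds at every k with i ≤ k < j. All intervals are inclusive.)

Evaluate at each i in [0,5]:
  i=0: ✓ (rhs at j=0)
  i=1: ✗ (no rhs in [1,2])
  i=2: ✗ (no rhs in [2,3])
  i=3: ✗ (lhs fails at k=3 before rhs at j=4)
  i=4: ✓ (rhs at j=4)
  i=5: ✗ (no rhs in [5,6])
Positions where it holds: {0, 4} → 2.

2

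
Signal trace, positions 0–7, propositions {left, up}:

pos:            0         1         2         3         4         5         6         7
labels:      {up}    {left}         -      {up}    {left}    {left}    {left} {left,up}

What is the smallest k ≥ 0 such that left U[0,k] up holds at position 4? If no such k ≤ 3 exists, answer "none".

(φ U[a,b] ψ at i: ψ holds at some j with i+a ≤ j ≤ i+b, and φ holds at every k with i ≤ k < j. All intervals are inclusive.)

3

Need earliest j ≥ 4 with up, and left at every k in [4,j-1].
  j=4: rhs fails.
  j=5: rhs fails.
  j=6: rhs fails.
  j=7: rhs holds; lhs holds on [4,6]. k = 3.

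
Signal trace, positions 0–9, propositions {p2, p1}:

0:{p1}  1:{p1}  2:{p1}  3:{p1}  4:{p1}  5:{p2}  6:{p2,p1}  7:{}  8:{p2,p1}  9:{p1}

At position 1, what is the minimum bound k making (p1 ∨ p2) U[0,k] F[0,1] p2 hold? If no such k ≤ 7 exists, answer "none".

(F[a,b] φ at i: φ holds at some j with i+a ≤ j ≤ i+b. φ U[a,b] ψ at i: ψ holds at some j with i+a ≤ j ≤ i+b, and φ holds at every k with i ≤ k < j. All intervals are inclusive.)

Need earliest j ≥ 1 with F[0,1] p2, and (p1 ∨ p2) at every k in [1,j-1].
  j=1: rhs fails.
  j=2: rhs fails.
  j=3: rhs fails.
  j=4: rhs holds; lhs holds on [1,3]. k = 3.

3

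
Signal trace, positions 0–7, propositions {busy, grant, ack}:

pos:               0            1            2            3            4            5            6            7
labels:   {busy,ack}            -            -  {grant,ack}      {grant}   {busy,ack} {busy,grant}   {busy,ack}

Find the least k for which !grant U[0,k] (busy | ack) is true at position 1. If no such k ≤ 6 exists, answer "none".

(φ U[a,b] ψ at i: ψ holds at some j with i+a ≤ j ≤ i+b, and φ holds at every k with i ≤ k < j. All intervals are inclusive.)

2

Need earliest j ≥ 1 with (busy | ack), and !grant at every k in [1,j-1].
  j=1: rhs fails.
  j=2: rhs fails.
  j=3: rhs holds; lhs holds on [1,2]. k = 2.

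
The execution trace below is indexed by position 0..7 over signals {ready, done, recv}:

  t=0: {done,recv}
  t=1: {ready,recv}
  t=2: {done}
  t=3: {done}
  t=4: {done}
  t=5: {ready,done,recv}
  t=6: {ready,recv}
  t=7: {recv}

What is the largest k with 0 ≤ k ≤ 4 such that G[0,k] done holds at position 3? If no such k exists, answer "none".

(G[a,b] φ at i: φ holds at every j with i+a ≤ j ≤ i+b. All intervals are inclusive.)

2

done must hold from j=3 onward; find where it first fails.
  j=3: holds
  j=4: holds
  j=5: holds
  j=6: fails
Holds on [3,5], so largest k = 2.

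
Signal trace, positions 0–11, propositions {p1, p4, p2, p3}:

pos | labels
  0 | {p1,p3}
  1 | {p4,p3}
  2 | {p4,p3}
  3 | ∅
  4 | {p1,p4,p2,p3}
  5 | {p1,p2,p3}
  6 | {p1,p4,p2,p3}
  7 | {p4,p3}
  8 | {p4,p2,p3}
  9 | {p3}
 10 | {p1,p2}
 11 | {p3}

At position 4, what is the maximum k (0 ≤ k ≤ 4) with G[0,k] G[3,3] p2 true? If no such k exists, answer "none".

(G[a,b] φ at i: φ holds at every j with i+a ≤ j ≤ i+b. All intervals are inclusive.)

none

G[3,3] p2 must hold from j=4 onward; find where it first fails.
  j=4: fails → no k works.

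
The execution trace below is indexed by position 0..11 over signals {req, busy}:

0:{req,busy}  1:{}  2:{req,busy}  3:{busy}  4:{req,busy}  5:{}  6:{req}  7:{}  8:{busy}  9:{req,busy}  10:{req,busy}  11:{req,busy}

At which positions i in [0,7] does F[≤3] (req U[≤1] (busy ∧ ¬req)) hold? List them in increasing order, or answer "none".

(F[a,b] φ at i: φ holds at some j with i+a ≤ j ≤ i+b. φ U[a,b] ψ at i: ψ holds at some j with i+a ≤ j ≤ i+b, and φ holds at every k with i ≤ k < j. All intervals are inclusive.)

Evaluate at each i in [0,7]:
  i=0: ✓ (witness j=2)
  i=1: ✓ (witness j=2)
  i=2: ✓ (witness j=2)
  i=3: ✓ (witness j=3)
  i=4: ✗ (none in [4,7])
  i=5: ✓ (witness j=8)
  i=6: ✓ (witness j=8)
  i=7: ✓ (witness j=8)

0, 1, 2, 3, 5, 6, 7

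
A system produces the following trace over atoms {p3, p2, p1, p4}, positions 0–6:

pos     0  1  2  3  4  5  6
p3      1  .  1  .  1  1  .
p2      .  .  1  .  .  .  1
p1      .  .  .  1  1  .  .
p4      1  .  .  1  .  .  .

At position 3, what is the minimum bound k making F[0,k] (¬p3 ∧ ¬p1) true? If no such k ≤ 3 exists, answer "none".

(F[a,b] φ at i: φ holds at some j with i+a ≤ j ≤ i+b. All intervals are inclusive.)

Scan j = 3,4,… for (¬p3 ∧ ¬p1):
  j=3: fails
  j=4: fails
  j=5: fails
  j=6: holds
First hit at j=6, so smallest k = 6-3 = 3.

3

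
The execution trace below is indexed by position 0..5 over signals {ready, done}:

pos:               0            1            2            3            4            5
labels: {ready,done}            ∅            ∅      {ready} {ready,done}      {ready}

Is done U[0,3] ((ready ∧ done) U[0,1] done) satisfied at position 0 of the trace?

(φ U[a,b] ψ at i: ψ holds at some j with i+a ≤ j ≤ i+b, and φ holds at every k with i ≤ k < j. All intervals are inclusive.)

Need some j in [0,3] with ((ready ∧ done) U[0,1] done), and done at every k in [0,j-1].
  j=0: ((ready ∧ done) U[0,1] done) holds; no prefix to check → satisfied.

True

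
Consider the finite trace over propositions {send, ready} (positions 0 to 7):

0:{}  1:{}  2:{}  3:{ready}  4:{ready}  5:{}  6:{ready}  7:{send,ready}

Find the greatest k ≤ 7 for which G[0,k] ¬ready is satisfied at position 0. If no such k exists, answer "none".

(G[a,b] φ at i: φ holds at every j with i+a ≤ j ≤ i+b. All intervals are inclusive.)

¬ready must hold from j=0 onward; find where it first fails.
  j=0: holds
  j=1: holds
  j=2: holds
  j=3: fails
Holds on [0,2], so largest k = 2.

2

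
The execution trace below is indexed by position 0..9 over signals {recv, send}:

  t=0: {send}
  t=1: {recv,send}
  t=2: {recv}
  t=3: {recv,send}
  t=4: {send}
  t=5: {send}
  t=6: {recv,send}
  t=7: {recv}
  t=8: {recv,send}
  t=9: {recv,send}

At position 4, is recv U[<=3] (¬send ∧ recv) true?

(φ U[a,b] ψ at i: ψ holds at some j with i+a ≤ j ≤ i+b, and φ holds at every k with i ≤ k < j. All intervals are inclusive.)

Need some j in [4,7] with (¬send ∧ recv), and recv at every k in [4,j-1].
  j=4: (¬send ∧ recv) false.
  j=5: (¬send ∧ recv) false.
  j=6: (¬send ∧ recv) false.
  j=7: (¬send ∧ recv) holds, but recv fails at k=4 → not this j.
No j in the window works → until fails.

Does not hold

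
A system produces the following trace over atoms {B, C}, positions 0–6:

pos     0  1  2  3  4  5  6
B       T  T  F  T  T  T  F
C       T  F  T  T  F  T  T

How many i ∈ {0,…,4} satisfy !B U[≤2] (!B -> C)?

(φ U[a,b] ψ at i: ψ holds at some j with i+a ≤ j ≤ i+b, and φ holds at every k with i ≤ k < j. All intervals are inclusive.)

Evaluate at each i in [0,4]:
  i=0: ✓ (rhs at j=0)
  i=1: ✓ (rhs at j=1)
  i=2: ✓ (rhs at j=2)
  i=3: ✓ (rhs at j=3)
  i=4: ✓ (rhs at j=4)
Positions where it holds: {0, 1, 2, 3, 4} → 5.

5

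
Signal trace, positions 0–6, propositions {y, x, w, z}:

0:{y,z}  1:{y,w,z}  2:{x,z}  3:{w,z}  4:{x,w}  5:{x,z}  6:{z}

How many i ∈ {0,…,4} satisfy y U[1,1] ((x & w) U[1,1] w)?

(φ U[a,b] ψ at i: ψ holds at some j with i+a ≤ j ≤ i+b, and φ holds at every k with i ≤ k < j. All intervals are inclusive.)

0

Evaluate at each i in [0,4]:
  i=0: ✗ (no rhs in [1,1])
  i=1: ✗ (no rhs in [2,2])
  i=2: ✗ (no rhs in [3,3])
  i=3: ✗ (no rhs in [4,4])
  i=4: ✗ (no rhs in [5,5])
Positions where it holds: {} → 0.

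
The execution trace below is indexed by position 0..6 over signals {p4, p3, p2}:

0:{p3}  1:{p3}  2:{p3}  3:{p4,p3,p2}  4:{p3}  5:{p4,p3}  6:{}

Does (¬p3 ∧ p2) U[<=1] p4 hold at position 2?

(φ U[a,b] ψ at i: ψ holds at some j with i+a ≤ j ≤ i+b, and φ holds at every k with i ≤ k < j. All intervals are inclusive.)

Does not hold

Need some j in [2,3] with p4, and (¬p3 ∧ p2) at every k in [2,j-1].
  j=2: p4 false.
  j=3: p4 holds, but (¬p3 ∧ p2) fails at k=2 → not this j.
No j in the window works → until fails.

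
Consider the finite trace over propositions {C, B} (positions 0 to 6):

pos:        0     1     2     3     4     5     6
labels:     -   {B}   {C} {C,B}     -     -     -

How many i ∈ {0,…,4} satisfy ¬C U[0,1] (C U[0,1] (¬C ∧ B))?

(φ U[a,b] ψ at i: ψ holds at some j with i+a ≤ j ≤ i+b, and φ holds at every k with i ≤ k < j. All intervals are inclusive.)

2

Evaluate at each i in [0,4]:
  i=0: ✓ (rhs at j=1; lhs holds on [0,0])
  i=1: ✓ (rhs at j=1)
  i=2: ✗ (no rhs in [2,3])
  i=3: ✗ (no rhs in [3,4])
  i=4: ✗ (no rhs in [4,5])
Positions where it holds: {0, 1} → 2.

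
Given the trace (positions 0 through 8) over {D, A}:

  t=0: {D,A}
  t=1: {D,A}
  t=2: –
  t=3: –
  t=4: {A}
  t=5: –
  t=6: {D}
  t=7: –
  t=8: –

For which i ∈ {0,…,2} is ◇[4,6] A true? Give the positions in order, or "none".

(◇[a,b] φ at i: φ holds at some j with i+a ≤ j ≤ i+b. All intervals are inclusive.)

0

Evaluate at each i in [0,2]:
  i=0: ✓ (witness j=4)
  i=1: ✗ (none in [5,7])
  i=2: ✗ (none in [6,8])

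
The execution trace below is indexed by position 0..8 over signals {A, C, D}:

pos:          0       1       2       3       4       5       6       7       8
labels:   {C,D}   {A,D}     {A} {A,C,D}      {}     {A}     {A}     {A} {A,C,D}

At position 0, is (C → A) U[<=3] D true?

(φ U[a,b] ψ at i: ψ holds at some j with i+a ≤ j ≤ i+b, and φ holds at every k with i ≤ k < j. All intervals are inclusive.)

Need some j in [0,3] with D, and (C → A) at every k in [0,j-1].
  j=0: D holds; no prefix to check → satisfied.

Holds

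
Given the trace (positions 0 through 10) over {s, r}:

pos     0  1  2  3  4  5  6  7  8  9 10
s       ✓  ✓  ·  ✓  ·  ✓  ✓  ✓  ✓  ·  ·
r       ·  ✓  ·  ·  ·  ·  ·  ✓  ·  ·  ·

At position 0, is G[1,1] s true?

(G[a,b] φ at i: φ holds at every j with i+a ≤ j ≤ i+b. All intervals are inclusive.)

Check s at every j in [1,1]:
  j=1: true
All positions satisfy it → formula holds.

True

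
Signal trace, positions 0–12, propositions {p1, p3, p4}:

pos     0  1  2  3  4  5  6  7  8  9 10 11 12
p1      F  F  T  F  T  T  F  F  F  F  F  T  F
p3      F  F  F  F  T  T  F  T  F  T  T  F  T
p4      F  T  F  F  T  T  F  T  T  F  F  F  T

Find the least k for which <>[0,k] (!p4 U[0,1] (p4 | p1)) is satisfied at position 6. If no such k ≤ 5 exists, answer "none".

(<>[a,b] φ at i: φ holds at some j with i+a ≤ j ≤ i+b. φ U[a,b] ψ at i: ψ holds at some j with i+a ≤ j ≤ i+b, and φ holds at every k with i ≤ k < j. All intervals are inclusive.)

0

Scan j = 6,7,… for (!p4 U[0,1] (p4 | p1)):
  j=6: holds
First hit at j=6, so smallest k = 6-6 = 0.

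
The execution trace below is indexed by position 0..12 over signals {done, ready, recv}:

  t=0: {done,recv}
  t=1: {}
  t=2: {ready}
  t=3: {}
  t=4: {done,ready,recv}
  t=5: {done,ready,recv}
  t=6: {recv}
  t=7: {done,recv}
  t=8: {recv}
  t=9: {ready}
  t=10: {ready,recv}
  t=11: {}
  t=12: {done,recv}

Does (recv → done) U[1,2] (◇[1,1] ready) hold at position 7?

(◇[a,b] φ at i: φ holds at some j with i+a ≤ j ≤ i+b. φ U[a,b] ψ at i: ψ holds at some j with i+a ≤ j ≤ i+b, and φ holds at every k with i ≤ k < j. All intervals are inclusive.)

Holds

Need some j in [8,9] with ◇[1,1] ready, and (recv → done) at every k in [7,j-1].
  j=8: ◇[1,1] ready holds; (recv → done) holds at every k in [7,7] → satisfied.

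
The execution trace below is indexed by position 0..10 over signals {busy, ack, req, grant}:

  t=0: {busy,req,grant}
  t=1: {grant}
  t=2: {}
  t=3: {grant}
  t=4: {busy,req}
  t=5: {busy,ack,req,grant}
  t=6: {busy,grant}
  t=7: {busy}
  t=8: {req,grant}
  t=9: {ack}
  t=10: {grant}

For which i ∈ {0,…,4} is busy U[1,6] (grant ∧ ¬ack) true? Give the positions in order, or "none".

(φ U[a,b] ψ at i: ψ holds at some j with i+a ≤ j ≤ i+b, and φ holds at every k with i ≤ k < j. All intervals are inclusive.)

0, 4

Evaluate at each i in [0,4]:
  i=0: ✓ (rhs at j=1; lhs holds on [0,0])
  i=1: ✗ (lhs fails at k=1 before rhs at j=3)
  i=2: ✗ (lhs fails at k=2 before rhs at j=3)
  i=3: ✗ (lhs fails at k=3 before rhs at j=6)
  i=4: ✓ (rhs at j=6; lhs holds on [4,5])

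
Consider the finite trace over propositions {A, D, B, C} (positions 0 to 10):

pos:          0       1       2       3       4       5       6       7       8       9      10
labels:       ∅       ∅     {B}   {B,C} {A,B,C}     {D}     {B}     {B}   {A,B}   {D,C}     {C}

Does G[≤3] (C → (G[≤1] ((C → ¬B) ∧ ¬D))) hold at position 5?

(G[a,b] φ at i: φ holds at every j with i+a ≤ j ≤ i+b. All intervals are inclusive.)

Check (C → (G[≤1] ((C → ¬B) ∧ ¬D))) at every j in [5,8]:
  j=5: antecedent false → ✓
  j=6: antecedent false → ✓
  j=7: antecedent false → ✓
  j=8: antecedent false → ✓
All positions satisfy it → formula holds.

Holds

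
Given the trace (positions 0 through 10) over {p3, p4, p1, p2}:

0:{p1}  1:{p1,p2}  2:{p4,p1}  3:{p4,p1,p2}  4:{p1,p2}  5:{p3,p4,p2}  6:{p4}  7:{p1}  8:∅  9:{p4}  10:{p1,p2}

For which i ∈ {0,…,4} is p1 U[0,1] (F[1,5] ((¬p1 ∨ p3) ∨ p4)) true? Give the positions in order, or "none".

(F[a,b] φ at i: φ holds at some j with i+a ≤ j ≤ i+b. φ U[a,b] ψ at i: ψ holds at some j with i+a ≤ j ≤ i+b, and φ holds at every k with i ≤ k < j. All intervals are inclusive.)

Evaluate at each i in [0,4]:
  i=0: ✓ (rhs at j=0)
  i=1: ✓ (rhs at j=1)
  i=2: ✓ (rhs at j=2)
  i=3: ✓ (rhs at j=3)
  i=4: ✓ (rhs at j=4)

0, 1, 2, 3, 4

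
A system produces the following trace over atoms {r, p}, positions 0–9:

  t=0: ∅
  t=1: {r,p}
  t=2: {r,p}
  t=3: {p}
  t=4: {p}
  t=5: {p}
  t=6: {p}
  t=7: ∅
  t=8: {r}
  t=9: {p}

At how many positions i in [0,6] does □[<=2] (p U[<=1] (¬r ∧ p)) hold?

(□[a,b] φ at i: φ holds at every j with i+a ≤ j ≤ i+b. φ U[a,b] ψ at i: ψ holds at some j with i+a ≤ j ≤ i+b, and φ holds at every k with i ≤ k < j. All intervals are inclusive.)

Evaluate at each i in [0,6]:
  i=0: ✗ (fails at j=0)
  i=1: ✗ (fails at j=1)
  i=2: ✓ (all of [2,4])
  i=3: ✓ (all of [3,5])
  i=4: ✓ (all of [4,6])
  i=5: ✗ (fails at j=7)
  i=6: ✗ (fails at j=7)
Positions where it holds: {2, 3, 4} → 3.

3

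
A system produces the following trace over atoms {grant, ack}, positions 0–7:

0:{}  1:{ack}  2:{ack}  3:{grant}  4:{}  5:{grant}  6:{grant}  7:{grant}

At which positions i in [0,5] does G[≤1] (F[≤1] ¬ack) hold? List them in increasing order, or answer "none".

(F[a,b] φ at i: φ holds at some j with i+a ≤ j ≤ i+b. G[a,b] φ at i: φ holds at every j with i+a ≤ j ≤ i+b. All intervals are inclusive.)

Evaluate at each i in [0,5]:
  i=0: ✗ (fails at j=1)
  i=1: ✗ (fails at j=1)
  i=2: ✓ (all of [2,3])
  i=3: ✓ (all of [3,4])
  i=4: ✓ (all of [4,5])
  i=5: ✓ (all of [5,6])

2, 3, 4, 5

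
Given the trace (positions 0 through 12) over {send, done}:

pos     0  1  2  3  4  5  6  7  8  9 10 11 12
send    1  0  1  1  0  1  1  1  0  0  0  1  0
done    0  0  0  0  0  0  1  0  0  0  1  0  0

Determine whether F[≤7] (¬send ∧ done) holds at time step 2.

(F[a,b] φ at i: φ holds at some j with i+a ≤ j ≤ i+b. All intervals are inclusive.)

No

Check (¬send ∧ done) at each j in [2,9]:
  j=2: false
  j=3: false
  j=4: false
  j=5: false
  j=6: false
  j=7: false
  j=8: false
  j=9: false
No position in the window satisfies it → formula fails.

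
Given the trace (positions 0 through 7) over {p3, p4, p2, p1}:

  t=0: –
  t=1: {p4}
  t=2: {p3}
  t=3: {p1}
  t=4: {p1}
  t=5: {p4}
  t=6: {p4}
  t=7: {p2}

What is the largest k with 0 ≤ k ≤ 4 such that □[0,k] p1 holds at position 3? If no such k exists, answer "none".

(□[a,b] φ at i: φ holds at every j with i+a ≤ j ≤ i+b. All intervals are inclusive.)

1

p1 must hold from j=3 onward; find where it first fails.
  j=3: holds
  j=4: holds
  j=5: fails
Holds on [3,4], so largest k = 1.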